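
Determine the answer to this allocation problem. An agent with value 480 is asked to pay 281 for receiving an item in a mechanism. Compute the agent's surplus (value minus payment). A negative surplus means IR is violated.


Step 1: Surplus = value - payment = 480 - 281 = 199
Step 2: IR is satisfied (surplus >= 0)

199


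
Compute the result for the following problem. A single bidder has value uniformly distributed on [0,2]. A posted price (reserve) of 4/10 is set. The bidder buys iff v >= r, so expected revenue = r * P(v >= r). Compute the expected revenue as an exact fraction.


Step 1: Posted price r = 2/5, value support [0,2]
Step 2: P(v >= r) = (2 - 2/5)/2 = 4/5
Step 3: Expected revenue = r * P(v >= r) = 2/5 * 4/5
Step 4: Revenue = 8/25

8/25


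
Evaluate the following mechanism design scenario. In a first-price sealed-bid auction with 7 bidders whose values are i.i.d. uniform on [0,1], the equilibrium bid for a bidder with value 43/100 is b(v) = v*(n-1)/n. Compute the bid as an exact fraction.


Step 1: The symmetric BNE bidding function is b(v) = v * (n-1) / n
Step 2: Substitute v = 43/100 and n = 7
Step 3: b = 43/100 * 6/7
Step 4: b = 129/350

129/350


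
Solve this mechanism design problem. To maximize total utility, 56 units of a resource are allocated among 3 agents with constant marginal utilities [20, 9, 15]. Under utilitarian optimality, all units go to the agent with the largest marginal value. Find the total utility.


Step 1: The marginal utilities are [20, 9, 15]
Step 2: The highest marginal utility is 20
Step 3: All 56 units go to that agent
Step 4: Total utility = 20 * 56 = 1120

1120


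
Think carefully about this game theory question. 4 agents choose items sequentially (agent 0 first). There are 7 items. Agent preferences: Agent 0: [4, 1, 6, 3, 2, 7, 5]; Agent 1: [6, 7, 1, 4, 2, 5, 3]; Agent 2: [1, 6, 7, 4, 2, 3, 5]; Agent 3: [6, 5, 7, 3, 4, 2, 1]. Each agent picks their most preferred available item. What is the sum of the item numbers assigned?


Step 1: Agent 0 picks item 4
Step 2: Agent 1 picks item 6
Step 3: Agent 2 picks item 1
Step 4: Agent 3 picks item 5
Step 5: Sum = 4 + 6 + 1 + 5 = 16

16


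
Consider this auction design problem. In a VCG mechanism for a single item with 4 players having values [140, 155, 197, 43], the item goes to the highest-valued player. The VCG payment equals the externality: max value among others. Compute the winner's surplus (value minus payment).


Step 1: The winner is the agent with the highest value: agent 2 with value 197
Step 2: Values of other agents: [140, 155, 43]
Step 3: VCG payment = max of others' values = 155
Step 4: Surplus = 197 - 155 = 42

42


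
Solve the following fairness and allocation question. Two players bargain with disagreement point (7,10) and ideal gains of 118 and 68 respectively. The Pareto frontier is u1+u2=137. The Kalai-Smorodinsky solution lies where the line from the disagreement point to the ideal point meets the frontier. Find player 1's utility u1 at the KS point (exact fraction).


Step 1: At the KS point, (u1-d1)/r1 = (u2-d2)/r2 = t and u1+u2 = 137
Step 2: u1 = d1 + r1*t and u2 = d2 + r2*t, so (d1 + r1*t) + (d2 + r2*t) = 137
Step 3: t = (137 - 7 - 10)/(118 + 68) = 120/186 = 20/31
Step 4: u1 = d1 + r1*t = 7 + 118 * 20/31 = 2577/31
Step 5: (Check: u2 = d2 + r2*t = 1670/31; u1+u2 = 2577/31 + 1670/31 = 137, on the frontier.)

2577/31


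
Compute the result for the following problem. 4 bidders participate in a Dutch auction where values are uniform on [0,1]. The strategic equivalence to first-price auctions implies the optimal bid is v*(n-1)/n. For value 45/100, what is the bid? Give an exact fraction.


Step 1: Dutch auctions are strategically equivalent to first-price auctions
Step 2: The equilibrium bid is b(v) = v*(n-1)/n
Step 3: b = 9/20 * 3/4
Step 4: b = 27/80

27/80


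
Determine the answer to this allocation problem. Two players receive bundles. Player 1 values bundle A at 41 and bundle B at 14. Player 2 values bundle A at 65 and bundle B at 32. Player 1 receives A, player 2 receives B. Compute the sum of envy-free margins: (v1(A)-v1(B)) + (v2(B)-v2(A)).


Step 1: Player 1's margin = v1(A) - v1(B) = 41 - 14 = 27
Step 2: Player 2's margin = v2(B) - v2(A) = 32 - 65 = -33
Step 3: Total margin = 27 + -33 = -6

-6


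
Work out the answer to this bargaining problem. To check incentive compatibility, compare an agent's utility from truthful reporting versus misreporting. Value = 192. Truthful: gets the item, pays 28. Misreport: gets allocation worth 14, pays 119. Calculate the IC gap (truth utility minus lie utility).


Step 1: U(truth) = value - payment = 192 - 28 = 164
Step 2: U(lie) = allocation - payment = 14 - 119 = -105
Step 3: IC gap = 164 - (-105) = 269

269


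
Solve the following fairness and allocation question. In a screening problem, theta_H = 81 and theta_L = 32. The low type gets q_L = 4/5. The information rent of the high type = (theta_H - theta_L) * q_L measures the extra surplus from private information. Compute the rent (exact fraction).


Step 1: theta_H - theta_L = 81 - 32 = 49
Step 2: Information rent = (theta_H - theta_L) * q_L
Step 3: = 49 * 4/5
Step 4: = 196/5

196/5


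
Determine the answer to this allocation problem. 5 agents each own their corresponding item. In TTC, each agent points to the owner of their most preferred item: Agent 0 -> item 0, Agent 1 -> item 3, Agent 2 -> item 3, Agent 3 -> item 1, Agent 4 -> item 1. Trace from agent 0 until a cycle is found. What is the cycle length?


Step 1: Trace the pointer graph from agent 0: 0 -> 0
Step 2: A cycle is detected when we revisit agent 0
Step 3: The cycle is: 0 -> 0
Step 4: Cycle length = 1

1


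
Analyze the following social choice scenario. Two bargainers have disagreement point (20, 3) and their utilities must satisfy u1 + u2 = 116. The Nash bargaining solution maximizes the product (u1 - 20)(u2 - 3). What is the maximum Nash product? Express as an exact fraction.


Step 1: The Nash solution splits surplus symmetrically above the disagreement point
Step 2: u1 = (total + d1 - d2)/2 = (116 + 20 - 3)/2 = 133/2
Step 3: u2 = (total - d1 + d2)/2 = (116 - 20 + 3)/2 = 99/2
Step 4: Nash product = (133/2 - 20) * (99/2 - 3)
Step 5: = 93/2 * 93/2 = 8649/4

8649/4


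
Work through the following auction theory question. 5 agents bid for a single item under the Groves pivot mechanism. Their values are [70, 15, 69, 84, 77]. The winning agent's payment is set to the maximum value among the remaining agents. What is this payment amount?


Step 1: The efficient winner is agent 3 with value 84
Step 2: Other agents' values: [70, 15, 69, 77]
Step 3: Pivot payment = max(others) = 77
Step 4: The winner pays 77

77


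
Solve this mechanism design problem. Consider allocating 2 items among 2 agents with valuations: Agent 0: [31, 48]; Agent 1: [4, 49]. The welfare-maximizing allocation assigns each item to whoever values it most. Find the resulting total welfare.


Step 1: For each item, find the maximum value among all agents.
Step 2: Item 0 -> Agent 0 (value 31)
Step 3: Item 1 -> Agent 1 (value 49)
Step 4: Total welfare = 31 + 49 = 80

80


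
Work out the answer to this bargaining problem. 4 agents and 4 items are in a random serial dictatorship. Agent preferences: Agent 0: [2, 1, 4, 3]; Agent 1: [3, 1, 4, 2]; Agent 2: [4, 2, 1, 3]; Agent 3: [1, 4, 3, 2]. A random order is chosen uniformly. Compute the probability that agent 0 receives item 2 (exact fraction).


Step 1: Agent 0 wants item 2
Step 2: There are 24 possible orderings of agents
Step 3: In 24 orderings, agent 0 gets item 2
Step 4: Probability = 24/24 = 1

1


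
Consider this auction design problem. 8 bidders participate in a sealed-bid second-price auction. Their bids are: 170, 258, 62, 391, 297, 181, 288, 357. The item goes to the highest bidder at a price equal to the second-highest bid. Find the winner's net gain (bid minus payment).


Step 1: Sort bids in descending order: 391, 357, 297, 288, 258, 181, 170, 62
Step 2: The winning bid is the highest: 391
Step 3: The payment equals the second-highest bid: 357
Step 4: Surplus = winner's bid - payment = 391 - 357 = 34

34


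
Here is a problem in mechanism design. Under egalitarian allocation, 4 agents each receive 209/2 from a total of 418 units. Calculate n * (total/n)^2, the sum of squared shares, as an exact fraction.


Step 1: Each agent's share = 418/4 = 209/2
Step 2: Square of each share = (209/2)^2 = 43681/4
Step 3: Sum of squares = 4 * 43681/4 = 43681

43681


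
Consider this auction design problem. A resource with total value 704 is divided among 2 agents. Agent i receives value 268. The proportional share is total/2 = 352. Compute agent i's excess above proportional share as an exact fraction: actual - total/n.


Step 1: Proportional share = 704/2 = 352
Step 2: Agent's actual allocation = 268
Step 3: Excess = 268 - 352 = -84

-84


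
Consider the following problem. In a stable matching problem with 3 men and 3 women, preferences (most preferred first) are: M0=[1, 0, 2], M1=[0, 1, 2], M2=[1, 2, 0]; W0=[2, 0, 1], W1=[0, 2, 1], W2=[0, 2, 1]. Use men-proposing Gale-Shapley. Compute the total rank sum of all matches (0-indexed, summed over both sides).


Step 1: Run Gale-Shapley (men propose, women hold best offer):
  M0 proposes to W1; she accepts
  M1 proposes to W0; she accepts
  M2 proposes to W1; rejected
  M2 proposes to W2; she accepts
Step 2: Final matching: W0-M1, W1-M0, W2-M2
Step 3: 0-indexed ranks (man's rank of his match, then woman's): 0 + 2 + 0 + 0 + 1 + 1
Step 4: Total rank sum = 4

4


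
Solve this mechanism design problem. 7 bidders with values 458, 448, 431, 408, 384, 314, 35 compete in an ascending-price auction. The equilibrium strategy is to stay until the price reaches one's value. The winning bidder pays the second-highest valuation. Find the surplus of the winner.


Step 1: Identify the highest value: 458
Step 2: Identify the second-highest value: 448
Step 3: The final price = second-highest value = 448
Step 4: Surplus = 458 - 448 = 10

10


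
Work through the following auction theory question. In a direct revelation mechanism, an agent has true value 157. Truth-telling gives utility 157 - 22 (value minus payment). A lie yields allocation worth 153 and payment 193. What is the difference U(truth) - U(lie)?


Step 1: U(truth) = value - payment = 157 - 22 = 135
Step 2: U(lie) = allocation - payment = 153 - 193 = -40
Step 3: IC gap = 135 - (-40) = 175

175


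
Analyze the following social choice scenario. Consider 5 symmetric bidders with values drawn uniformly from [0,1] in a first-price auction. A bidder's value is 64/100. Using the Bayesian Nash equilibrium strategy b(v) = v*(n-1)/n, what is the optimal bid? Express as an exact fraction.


Step 1: The symmetric BNE bidding function is b(v) = v * (n-1) / n
Step 2: Substitute v = 16/25 and n = 5
Step 3: b = 16/25 * 4/5
Step 4: b = 64/125

64/125


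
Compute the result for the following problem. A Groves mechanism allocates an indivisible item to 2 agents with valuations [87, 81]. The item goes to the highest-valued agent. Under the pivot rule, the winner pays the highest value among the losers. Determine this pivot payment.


Step 1: The efficient winner is agent 0 with value 87
Step 2: Other agents' values: [81]
Step 3: Pivot payment = max(others) = 81
Step 4: The winner pays 81

81


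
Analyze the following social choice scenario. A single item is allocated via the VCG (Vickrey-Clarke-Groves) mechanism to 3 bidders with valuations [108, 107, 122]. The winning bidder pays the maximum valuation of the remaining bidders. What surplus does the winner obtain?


Step 1: The winner is the agent with the highest value: agent 2 with value 122
Step 2: Values of other agents: [108, 107]
Step 3: VCG payment = max of others' values = 108
Step 4: Surplus = 122 - 108 = 14

14


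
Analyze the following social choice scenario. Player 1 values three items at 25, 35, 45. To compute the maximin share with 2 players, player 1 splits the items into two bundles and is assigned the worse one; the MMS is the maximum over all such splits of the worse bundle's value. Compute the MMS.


Step 1: Item values = 25, 35, 45
Step 2: Enumerate all 2-bundle partitions and take the smaller bundle:
  Partition 1: {25} vs {35,45} -> bundles 25, 80; min = 25
  Partition 2: {35} vs {25,45} -> bundles 35, 70; min = 35
  Partition 3: {45} vs {25,35} -> bundles 45, 60; min = 45
Step 3: MMS = max(25, 35, 45) = 45

45


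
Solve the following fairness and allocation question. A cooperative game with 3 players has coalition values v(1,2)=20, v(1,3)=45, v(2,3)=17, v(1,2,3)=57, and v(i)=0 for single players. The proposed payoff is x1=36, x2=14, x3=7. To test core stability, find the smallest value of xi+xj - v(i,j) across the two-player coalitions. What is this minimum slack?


Step 1: Slack for coalition (1,2): x1+x2 - v12 = 50 - 20 = 30
Step 2: Slack for coalition (1,3): x1+x3 - v13 = 43 - 45 = -2
Step 3: Slack for coalition (2,3): x2+x3 - v23 = 21 - 17 = 4
Step 4: Minimum slack = min(30, -2, 4) = -2, attained by (1,3); coalition (1,3) can block (slack < 0), so the allocation is not in the core

-2


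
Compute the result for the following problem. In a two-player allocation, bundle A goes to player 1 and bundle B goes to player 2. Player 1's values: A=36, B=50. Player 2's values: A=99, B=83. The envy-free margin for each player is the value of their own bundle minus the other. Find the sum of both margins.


Step 1: Player 1's margin = v1(A) - v1(B) = 36 - 50 = -14
Step 2: Player 2's margin = v2(B) - v2(A) = 83 - 99 = -16
Step 3: Total margin = -14 + -16 = -30

-30


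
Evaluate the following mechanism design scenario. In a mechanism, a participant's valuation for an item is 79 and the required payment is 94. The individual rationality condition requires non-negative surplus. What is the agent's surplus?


Step 1: Surplus = value - payment = 79 - 94 = -15
Step 2: IR is violated (surplus < 0)

-15


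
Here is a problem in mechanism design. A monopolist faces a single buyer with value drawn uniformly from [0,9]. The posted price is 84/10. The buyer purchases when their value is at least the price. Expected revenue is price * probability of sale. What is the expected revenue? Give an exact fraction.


Step 1: Posted price r = 42/5, value support [0,9]
Step 2: P(v >= r) = (9 - 42/5)/9 = 1/15
Step 3: Expected revenue = r * P(v >= r) = 42/5 * 1/15
Step 4: Revenue = 14/25

14/25


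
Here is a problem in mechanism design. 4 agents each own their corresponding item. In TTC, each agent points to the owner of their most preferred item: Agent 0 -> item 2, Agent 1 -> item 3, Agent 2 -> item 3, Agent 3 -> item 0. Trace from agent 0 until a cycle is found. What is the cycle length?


Step 1: Trace the pointer graph from agent 0: 0 -> 2 -> 3 -> 0
Step 2: A cycle is detected when we revisit agent 0
Step 3: The cycle is: 0 -> 2 -> 3 -> 0
Step 4: Cycle length = 3

3


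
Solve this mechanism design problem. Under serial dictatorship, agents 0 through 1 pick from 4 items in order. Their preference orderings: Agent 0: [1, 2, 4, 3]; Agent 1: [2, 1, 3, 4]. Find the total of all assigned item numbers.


Step 1: Agent 0 picks item 1
Step 2: Agent 1 picks item 2
Step 3: Sum = 1 + 2 = 3

3


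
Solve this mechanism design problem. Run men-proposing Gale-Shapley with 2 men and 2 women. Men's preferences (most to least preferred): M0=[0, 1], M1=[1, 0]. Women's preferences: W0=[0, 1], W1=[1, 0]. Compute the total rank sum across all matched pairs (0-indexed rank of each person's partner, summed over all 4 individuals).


Step 1: Run Gale-Shapley (men propose, women hold best offer):
  M0 proposes to W0; she accepts
  M1 proposes to W1; she accepts
Step 2: Final matching: W0-M0, W1-M1
Step 3: 0-indexed ranks (man's rank of his match, then woman's): 0 + 0 + 0 + 0
Step 4: Total rank sum = 0

0


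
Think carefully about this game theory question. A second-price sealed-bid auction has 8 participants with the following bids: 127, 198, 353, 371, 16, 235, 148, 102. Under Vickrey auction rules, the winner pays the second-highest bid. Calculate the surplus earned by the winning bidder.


Step 1: Sort bids in descending order: 371, 353, 235, 198, 148, 127, 102, 16
Step 2: The winning bid is the highest: 371
Step 3: The payment equals the second-highest bid: 353
Step 4: Surplus = winner's bid - payment = 371 - 353 = 18

18


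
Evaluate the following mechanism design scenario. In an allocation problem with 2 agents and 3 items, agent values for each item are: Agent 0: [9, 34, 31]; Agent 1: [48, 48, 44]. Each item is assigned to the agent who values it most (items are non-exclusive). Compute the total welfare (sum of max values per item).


Step 1: For each item, find the maximum value among all agents.
Step 2: Item 0 -> Agent 1 (value 48)
Step 3: Item 1 -> Agent 1 (value 48)
Step 4: Item 2 -> Agent 1 (value 44)
Step 5: Total welfare = 48 + 48 + 44 = 140

140


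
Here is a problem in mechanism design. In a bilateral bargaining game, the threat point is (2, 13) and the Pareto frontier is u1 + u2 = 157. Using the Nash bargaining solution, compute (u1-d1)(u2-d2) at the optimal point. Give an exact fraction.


Step 1: The Nash solution splits surplus symmetrically above the disagreement point
Step 2: u1 = (total + d1 - d2)/2 = (157 + 2 - 13)/2 = 73
Step 3: u2 = (total - d1 + d2)/2 = (157 - 2 + 13)/2 = 84
Step 4: Nash product = (73 - 2) * (84 - 13)
Step 5: = 71 * 71 = 5041

5041


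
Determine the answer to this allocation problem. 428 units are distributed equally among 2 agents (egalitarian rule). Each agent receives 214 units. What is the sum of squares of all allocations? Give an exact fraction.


Step 1: Each agent's share = 428/2 = 214
Step 2: Square of each share = (214)^2 = 45796
Step 3: Sum of squares = 2 * 45796 = 91592

91592


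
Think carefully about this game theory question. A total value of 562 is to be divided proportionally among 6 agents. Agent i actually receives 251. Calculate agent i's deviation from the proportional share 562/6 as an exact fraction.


Step 1: Proportional share = 562/6 = 281/3
Step 2: Agent's actual allocation = 251
Step 3: Excess = 251 - 281/3 = 472/3

472/3


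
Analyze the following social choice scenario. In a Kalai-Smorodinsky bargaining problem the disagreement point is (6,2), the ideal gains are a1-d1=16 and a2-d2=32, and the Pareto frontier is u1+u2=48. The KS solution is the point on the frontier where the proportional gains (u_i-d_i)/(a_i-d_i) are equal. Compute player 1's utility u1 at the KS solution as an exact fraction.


Step 1: At the KS point, (u1-d1)/r1 = (u2-d2)/r2 = t and u1+u2 = 48
Step 2: u1 = d1 + r1*t and u2 = d2 + r2*t, so (d1 + r1*t) + (d2 + r2*t) = 48
Step 3: t = (48 - 6 - 2)/(16 + 32) = 40/48 = 5/6
Step 4: u1 = d1 + r1*t = 6 + 16 * 5/6 = 58/3
Step 5: (Check: u2 = d2 + r2*t = 86/3; u1+u2 = 58/3 + 86/3 = 48, on the frontier.)

58/3


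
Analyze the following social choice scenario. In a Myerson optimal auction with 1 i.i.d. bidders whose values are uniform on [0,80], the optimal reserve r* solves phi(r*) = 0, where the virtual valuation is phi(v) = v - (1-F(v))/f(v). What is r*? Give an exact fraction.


Step 1: For U[0,80], F(v) = v/80 and f(v) = 1/80
Step 2: phi(v) = v - (1 - v/80)/(1/80) = v - (80 - v) = 2v - 80
Step 3: Set phi(r*) = 0: 2r* - 80 = 0
Step 4: r* = 80/2 = 40 (the number of bidders n = 1 does not enter)

40


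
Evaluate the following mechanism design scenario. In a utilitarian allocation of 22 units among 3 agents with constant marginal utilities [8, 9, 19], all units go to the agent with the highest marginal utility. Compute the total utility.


Step 1: The marginal utilities are [8, 9, 19]
Step 2: The highest marginal utility is 19
Step 3: All 22 units go to that agent
Step 4: Total utility = 19 * 22 = 418

418


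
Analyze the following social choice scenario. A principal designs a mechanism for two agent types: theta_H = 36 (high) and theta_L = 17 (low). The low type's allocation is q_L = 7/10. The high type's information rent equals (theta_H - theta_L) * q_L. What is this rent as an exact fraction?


Step 1: theta_H - theta_L = 36 - 17 = 19
Step 2: Information rent = (theta_H - theta_L) * q_L
Step 3: = 19 * 7/10
Step 4: = 133/10

133/10


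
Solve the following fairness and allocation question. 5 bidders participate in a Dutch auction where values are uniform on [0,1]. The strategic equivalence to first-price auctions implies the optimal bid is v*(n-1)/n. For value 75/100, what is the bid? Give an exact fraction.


Step 1: Dutch auctions are strategically equivalent to first-price auctions
Step 2: The equilibrium bid is b(v) = v*(n-1)/n
Step 3: b = 3/4 * 4/5
Step 4: b = 3/5

3/5


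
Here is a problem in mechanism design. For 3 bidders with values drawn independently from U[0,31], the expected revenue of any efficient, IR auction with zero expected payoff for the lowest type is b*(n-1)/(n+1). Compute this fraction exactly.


Step 1: By Revenue Equivalence, expected revenue = b*(n-1)/(n+1)
Step 2: Substituting n = 3, b = 31
Step 3: Revenue = 31*(3-1)/(3+1) = 31*2/4
Step 4: Revenue = 62/4 = 31/2

31/2


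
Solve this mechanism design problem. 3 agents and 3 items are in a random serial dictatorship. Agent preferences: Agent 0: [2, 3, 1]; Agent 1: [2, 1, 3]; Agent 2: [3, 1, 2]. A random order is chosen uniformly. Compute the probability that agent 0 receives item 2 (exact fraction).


Step 1: Agent 0 wants item 2
Step 2: There are 6 possible orderings of agents
Step 3: In 3 orderings, agent 0 gets item 2
Step 4: Probability = 3/6 = 1/2

1/2


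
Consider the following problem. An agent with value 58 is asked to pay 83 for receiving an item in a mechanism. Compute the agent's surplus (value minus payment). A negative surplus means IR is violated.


Step 1: Surplus = value - payment = 58 - 83 = -25
Step 2: IR is violated (surplus < 0)

-25


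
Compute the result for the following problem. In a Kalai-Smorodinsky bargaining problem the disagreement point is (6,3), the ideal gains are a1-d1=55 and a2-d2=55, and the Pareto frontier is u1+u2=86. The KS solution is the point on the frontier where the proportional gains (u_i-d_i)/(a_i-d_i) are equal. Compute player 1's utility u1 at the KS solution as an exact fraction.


Step 1: At the KS point, (u1-d1)/r1 = (u2-d2)/r2 = t and u1+u2 = 86
Step 2: u1 = d1 + r1*t and u2 = d2 + r2*t, so (d1 + r1*t) + (d2 + r2*t) = 86
Step 3: t = (86 - 6 - 3)/(55 + 55) = 77/110 = 7/10
Step 4: u1 = d1 + r1*t = 6 + 55 * 7/10 = 89/2
Step 5: (Check: u2 = d2 + r2*t = 83/2; u1+u2 = 89/2 + 83/2 = 86, on the frontier.)

89/2


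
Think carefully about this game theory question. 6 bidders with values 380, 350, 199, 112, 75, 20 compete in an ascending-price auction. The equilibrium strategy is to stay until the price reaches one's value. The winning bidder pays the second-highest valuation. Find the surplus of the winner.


Step 1: Identify the highest value: 380
Step 2: Identify the second-highest value: 350
Step 3: The final price = second-highest value = 350
Step 4: Surplus = 380 - 350 = 30

30


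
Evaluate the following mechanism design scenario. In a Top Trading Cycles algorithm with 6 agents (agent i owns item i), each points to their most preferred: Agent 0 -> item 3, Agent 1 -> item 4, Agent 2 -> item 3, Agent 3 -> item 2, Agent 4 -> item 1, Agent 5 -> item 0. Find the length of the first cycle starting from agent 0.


Step 1: Trace the pointer graph from agent 0: 0 -> 3 -> 2 -> 3
Step 2: A cycle is detected when we revisit agent 3
Step 3: The cycle is: 3 -> 2 -> 3
Step 4: Cycle length = 2

2


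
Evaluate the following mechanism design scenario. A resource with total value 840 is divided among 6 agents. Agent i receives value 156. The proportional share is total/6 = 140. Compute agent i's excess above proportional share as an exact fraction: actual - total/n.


Step 1: Proportional share = 840/6 = 140
Step 2: Agent's actual allocation = 156
Step 3: Excess = 156 - 140 = 16

16


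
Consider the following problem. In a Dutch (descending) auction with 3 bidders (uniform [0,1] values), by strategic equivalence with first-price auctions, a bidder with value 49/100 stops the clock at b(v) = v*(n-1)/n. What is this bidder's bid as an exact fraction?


Step 1: Dutch auctions are strategically equivalent to first-price auctions
Step 2: The equilibrium bid is b(v) = v*(n-1)/n
Step 3: b = 49/100 * 2/3
Step 4: b = 49/150

49/150


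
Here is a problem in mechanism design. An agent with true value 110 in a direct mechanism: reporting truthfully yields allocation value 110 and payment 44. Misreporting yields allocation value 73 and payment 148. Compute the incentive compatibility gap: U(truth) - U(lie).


Step 1: U(truth) = value - payment = 110 - 44 = 66
Step 2: U(lie) = allocation - payment = 73 - 148 = -75
Step 3: IC gap = 66 - (-75) = 141

141


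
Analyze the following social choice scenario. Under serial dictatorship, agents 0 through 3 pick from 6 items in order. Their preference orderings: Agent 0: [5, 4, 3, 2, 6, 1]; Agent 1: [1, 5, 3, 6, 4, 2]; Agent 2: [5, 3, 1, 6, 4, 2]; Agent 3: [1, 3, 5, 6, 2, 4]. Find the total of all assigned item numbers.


Step 1: Agent 0 picks item 5
Step 2: Agent 1 picks item 1
Step 3: Agent 2 picks item 3
Step 4: Agent 3 picks item 6
Step 5: Sum = 5 + 1 + 3 + 6 = 15

15


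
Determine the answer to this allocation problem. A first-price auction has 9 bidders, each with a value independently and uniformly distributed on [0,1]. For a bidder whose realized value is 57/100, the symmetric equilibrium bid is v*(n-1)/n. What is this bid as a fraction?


Step 1: The symmetric BNE bidding function is b(v) = v * (n-1) / n
Step 2: Substitute v = 57/100 and n = 9
Step 3: b = 57/100 * 8/9
Step 4: b = 38/75

38/75


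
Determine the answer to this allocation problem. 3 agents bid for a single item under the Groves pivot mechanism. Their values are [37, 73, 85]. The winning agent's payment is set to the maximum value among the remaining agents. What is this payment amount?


Step 1: The efficient winner is agent 2 with value 85
Step 2: Other agents' values: [37, 73]
Step 3: Pivot payment = max(others) = 73
Step 4: The winner pays 73

73


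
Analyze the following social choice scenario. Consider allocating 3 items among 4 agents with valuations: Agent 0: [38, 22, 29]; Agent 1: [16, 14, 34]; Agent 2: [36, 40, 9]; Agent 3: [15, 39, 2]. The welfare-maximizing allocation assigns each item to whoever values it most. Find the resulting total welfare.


Step 1: For each item, find the maximum value among all agents.
Step 2: Item 0 -> Agent 0 (value 38)
Step 3: Item 1 -> Agent 2 (value 40)
Step 4: Item 2 -> Agent 1 (value 34)
Step 5: Total welfare = 38 + 40 + 34 = 112

112


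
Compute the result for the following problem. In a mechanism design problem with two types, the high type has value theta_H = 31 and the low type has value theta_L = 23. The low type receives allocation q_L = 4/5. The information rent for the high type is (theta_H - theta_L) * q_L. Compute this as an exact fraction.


Step 1: theta_H - theta_L = 31 - 23 = 8
Step 2: Information rent = (theta_H - theta_L) * q_L
Step 3: = 8 * 4/5
Step 4: = 32/5

32/5


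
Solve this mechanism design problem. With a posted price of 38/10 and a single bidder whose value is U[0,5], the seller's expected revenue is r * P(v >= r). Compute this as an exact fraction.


Step 1: Posted price r = 19/5, value support [0,5]
Step 2: P(v >= r) = (5 - 19/5)/5 = 6/25
Step 3: Expected revenue = r * P(v >= r) = 19/5 * 6/25
Step 4: Revenue = 114/125

114/125


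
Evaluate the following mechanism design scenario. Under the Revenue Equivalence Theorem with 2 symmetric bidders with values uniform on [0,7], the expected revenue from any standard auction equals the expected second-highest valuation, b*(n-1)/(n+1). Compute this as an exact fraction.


Step 1: By Revenue Equivalence, expected revenue = b*(n-1)/(n+1)
Step 2: Substituting n = 2, b = 7
Step 3: Revenue = 7*(2-1)/(2+1) = 7*1/3
Step 4: Revenue = 7/3

7/3


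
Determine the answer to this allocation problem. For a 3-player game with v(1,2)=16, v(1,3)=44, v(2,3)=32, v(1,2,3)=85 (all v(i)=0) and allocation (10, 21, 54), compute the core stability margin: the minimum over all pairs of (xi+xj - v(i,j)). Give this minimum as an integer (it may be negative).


Step 1: Slack for coalition (1,2): x1+x2 - v12 = 31 - 16 = 15
Step 2: Slack for coalition (1,3): x1+x3 - v13 = 64 - 44 = 20
Step 3: Slack for coalition (2,3): x2+x3 - v23 = 75 - 32 = 43
Step 4: Minimum slack = min(15, 20, 43) = 15, attained by (1,2); no pair can gain by deviating, so the allocation is in the core

15


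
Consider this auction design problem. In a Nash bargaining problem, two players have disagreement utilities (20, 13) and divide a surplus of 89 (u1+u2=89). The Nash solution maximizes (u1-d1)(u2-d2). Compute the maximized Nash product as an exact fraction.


Step 1: The Nash solution splits surplus symmetrically above the disagreement point
Step 2: u1 = (total + d1 - d2)/2 = (89 + 20 - 13)/2 = 48
Step 3: u2 = (total - d1 + d2)/2 = (89 - 20 + 13)/2 = 41
Step 4: Nash product = (48 - 20) * (41 - 13)
Step 5: = 28 * 28 = 784

784


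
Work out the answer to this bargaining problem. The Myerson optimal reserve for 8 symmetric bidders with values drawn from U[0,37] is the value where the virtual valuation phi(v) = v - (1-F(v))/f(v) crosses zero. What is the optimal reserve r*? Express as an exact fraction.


Step 1: For U[0,37], F(v) = v/37 and f(v) = 1/37
Step 2: phi(v) = v - (1 - v/37)/(1/37) = v - (37 - v) = 2v - 37
Step 3: Set phi(r*) = 0: 2r* - 37 = 0
Step 4: r* = 37/2 (the number of bidders n = 8 does not enter)

37/2


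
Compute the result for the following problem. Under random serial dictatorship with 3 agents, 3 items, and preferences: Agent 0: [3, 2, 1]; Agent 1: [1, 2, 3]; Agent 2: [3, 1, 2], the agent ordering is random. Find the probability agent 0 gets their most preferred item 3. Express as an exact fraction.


Step 1: Agent 0 wants item 3
Step 2: There are 6 possible orderings of agents
Step 3: In 3 orderings, agent 0 gets item 3
Step 4: Probability = 3/6 = 1/2

1/2


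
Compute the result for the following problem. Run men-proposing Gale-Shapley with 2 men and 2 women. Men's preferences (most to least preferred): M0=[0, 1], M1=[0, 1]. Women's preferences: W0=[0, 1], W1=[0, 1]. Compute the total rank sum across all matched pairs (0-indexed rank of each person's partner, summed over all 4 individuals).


Step 1: Run Gale-Shapley (men propose, women hold best offer):
  M0 proposes to W0; she accepts
  M1 proposes to W0; rejected
  M1 proposes to W1; she accepts
Step 2: Final matching: W0-M0, W1-M1
Step 3: 0-indexed ranks (man's rank of his match, then woman's): 0 + 0 + 1 + 1
Step 4: Total rank sum = 2

2


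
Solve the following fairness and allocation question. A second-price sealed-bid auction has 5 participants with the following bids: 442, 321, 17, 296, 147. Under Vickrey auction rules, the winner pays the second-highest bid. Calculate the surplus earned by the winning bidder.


Step 1: Sort bids in descending order: 442, 321, 296, 147, 17
Step 2: The winning bid is the highest: 442
Step 3: The payment equals the second-highest bid: 321
Step 4: Surplus = winner's bid - payment = 442 - 321 = 121

121


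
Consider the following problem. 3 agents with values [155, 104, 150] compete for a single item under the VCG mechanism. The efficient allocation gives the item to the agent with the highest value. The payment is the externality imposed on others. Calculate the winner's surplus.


Step 1: The winner is the agent with the highest value: agent 0 with value 155
Step 2: Values of other agents: [104, 150]
Step 3: VCG payment = max of others' values = 150
Step 4: Surplus = 155 - 150 = 5

5


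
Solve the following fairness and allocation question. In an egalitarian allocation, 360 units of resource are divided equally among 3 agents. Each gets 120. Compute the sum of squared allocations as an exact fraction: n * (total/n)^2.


Step 1: Each agent's share = 360/3 = 120
Step 2: Square of each share = (120)^2 = 14400
Step 3: Sum of squares = 3 * 14400 = 43200

43200


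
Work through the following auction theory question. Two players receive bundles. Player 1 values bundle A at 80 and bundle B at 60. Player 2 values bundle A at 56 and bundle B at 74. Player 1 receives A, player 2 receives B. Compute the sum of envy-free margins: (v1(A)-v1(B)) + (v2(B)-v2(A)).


Step 1: Player 1's margin = v1(A) - v1(B) = 80 - 60 = 20
Step 2: Player 2's margin = v2(B) - v2(A) = 74 - 56 = 18
Step 3: Total margin = 20 + 18 = 38

38


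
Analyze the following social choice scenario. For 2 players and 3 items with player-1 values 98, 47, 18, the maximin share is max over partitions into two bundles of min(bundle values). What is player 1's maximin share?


Step 1: Item values = 98, 47, 18
Step 2: Enumerate all 2-bundle partitions and take the smaller bundle:
  Partition 1: {98} vs {47,18} -> bundles 98, 65; min = 65
  Partition 2: {47} vs {98,18} -> bundles 47, 116; min = 47
  Partition 3: {18} vs {98,47} -> bundles 18, 145; min = 18
Step 3: MMS = max(65, 47, 18) = 65

65


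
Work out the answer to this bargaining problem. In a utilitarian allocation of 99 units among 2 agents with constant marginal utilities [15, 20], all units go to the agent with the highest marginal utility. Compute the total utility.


Step 1: The marginal utilities are [15, 20]
Step 2: The highest marginal utility is 20
Step 3: All 99 units go to that agent
Step 4: Total utility = 20 * 99 = 1980

1980


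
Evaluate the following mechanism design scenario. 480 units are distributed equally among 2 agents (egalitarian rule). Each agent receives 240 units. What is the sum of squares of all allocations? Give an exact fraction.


Step 1: Each agent's share = 480/2 = 240
Step 2: Square of each share = (240)^2 = 57600
Step 3: Sum of squares = 2 * 57600 = 115200

115200


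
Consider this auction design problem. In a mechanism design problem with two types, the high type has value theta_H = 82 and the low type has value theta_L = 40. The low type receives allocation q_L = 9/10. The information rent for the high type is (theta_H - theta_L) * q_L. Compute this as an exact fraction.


Step 1: theta_H - theta_L = 82 - 40 = 42
Step 2: Information rent = (theta_H - theta_L) * q_L
Step 3: = 42 * 9/10
Step 4: = 189/5

189/5


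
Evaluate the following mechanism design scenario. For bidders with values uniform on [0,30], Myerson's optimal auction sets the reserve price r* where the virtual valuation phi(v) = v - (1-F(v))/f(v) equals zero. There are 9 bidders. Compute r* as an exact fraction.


Step 1: For U[0,30], F(v) = v/30 and f(v) = 1/30
Step 2: phi(v) = v - (1 - v/30)/(1/30) = v - (30 - v) = 2v - 30
Step 3: Set phi(r*) = 0: 2r* - 30 = 0
Step 4: r* = 30/2 = 15 (the number of bidders n = 9 does not enter)

15


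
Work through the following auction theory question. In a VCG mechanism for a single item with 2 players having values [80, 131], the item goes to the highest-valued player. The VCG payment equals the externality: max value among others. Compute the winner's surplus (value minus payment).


Step 1: The winner is the agent with the highest value: agent 1 with value 131
Step 2: Values of other agents: [80]
Step 3: VCG payment = max of others' values = 80
Step 4: Surplus = 131 - 80 = 51

51


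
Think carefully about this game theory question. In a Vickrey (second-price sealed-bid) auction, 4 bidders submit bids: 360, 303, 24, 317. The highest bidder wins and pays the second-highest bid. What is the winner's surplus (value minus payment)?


Step 1: Sort bids in descending order: 360, 317, 303, 24
Step 2: The winning bid is the highest: 360
Step 3: The payment equals the second-highest bid: 317
Step 4: Surplus = winner's bid - payment = 360 - 317 = 43

43


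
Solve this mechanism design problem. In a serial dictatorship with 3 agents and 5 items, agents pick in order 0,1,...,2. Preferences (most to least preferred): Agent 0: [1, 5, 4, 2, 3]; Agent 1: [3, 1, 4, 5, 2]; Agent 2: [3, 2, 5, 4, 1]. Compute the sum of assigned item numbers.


Step 1: Agent 0 picks item 1
Step 2: Agent 1 picks item 3
Step 3: Agent 2 picks item 2
Step 4: Sum = 1 + 3 + 2 = 6

6


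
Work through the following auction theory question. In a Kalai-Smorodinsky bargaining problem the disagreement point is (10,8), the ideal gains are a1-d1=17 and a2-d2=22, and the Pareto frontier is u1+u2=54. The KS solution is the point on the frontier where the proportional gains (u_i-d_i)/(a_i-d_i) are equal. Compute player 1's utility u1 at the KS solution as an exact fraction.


Step 1: At the KS point, (u1-d1)/r1 = (u2-d2)/r2 = t and u1+u2 = 54
Step 2: u1 = d1 + r1*t and u2 = d2 + r2*t, so (d1 + r1*t) + (d2 + r2*t) = 54
Step 3: t = (54 - 10 - 8)/(17 + 22) = 36/39 = 12/13
Step 4: u1 = d1 + r1*t = 10 + 17 * 12/13 = 334/13
Step 5: (Check: u2 = d2 + r2*t = 368/13; u1+u2 = 334/13 + 368/13 = 54, on the frontier.)

334/13


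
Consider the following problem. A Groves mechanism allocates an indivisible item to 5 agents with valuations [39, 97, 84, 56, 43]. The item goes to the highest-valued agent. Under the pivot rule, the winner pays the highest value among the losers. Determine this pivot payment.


Step 1: The efficient winner is agent 1 with value 97
Step 2: Other agents' values: [39, 84, 56, 43]
Step 3: Pivot payment = max(others) = 84
Step 4: The winner pays 84

84


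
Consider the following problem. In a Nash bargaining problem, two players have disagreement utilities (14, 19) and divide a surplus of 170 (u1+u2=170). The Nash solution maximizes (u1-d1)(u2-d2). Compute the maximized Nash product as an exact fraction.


Step 1: The Nash solution splits surplus symmetrically above the disagreement point
Step 2: u1 = (total + d1 - d2)/2 = (170 + 14 - 19)/2 = 165/2
Step 3: u2 = (total - d1 + d2)/2 = (170 - 14 + 19)/2 = 175/2
Step 4: Nash product = (165/2 - 14) * (175/2 - 19)
Step 5: = 137/2 * 137/2 = 18769/4

18769/4


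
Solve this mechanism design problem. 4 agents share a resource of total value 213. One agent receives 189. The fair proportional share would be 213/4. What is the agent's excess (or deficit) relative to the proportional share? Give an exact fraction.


Step 1: Proportional share = 213/4
Step 2: Agent's actual allocation = 189
Step 3: Excess = 189 - 213/4 = 543/4

543/4


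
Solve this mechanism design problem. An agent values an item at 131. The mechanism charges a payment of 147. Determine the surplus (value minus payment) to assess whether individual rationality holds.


Step 1: Surplus = value - payment = 131 - 147 = -16
Step 2: IR is violated (surplus < 0)

-16


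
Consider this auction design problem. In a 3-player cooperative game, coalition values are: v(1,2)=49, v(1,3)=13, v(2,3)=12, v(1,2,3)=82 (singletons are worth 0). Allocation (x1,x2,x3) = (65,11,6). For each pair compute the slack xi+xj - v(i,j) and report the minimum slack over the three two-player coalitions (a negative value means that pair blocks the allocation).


Step 1: Slack for coalition (1,2): x1+x2 - v12 = 76 - 49 = 27
Step 2: Slack for coalition (1,3): x1+x3 - v13 = 71 - 13 = 58
Step 3: Slack for coalition (2,3): x2+x3 - v23 = 17 - 12 = 5
Step 4: Minimum slack = min(27, 58, 5) = 5, attained by (2,3); no pair can gain by deviating, so the allocation is in the core

5


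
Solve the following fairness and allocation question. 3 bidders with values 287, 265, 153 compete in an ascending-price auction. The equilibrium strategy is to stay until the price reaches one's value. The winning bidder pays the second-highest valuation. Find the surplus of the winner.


Step 1: Identify the highest value: 287
Step 2: Identify the second-highest value: 265
Step 3: The final price = second-highest value = 265
Step 4: Surplus = 287 - 265 = 22

22
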